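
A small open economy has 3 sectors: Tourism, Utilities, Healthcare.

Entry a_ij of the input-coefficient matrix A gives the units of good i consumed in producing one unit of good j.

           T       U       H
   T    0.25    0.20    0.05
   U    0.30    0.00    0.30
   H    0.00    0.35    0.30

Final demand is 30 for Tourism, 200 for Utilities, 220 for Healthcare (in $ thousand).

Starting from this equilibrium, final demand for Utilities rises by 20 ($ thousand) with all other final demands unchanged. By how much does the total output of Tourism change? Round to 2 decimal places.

I − A =
  [   0.75    -0.20    -0.05]
  [  -0.30     1.00    -0.30]
  [   0.00    -0.35     0.70]
Cofactors of I−A, C_ij = (−1)^(i+j)·(minor ij) (rows/columns in the sector order above):
  C_11 = (1.00)(0.70) − (-0.30)(-0.35) = 0.5950
  C_12 = −[(-0.30)(0.70) − (-0.30)(0.00)] = 0.2100
  C_13 = (-0.30)(-0.35) − (1.00)(0.00) = 0.1050
  C_21 = −[(-0.20)(0.70) − (-0.05)(-0.35)] = 0.1575
  C_22 = (0.75)(0.70) − (-0.05)(0.00) = 0.5250
  C_23 = −[(0.75)(-0.35) − (-0.20)(0.00)] = 0.2625
  C_31 = (-0.20)(-0.30) − (-0.05)(1.00) = 0.1100
  C_32 = −[(0.75)(-0.30) − (-0.05)(-0.30)] = 0.2400
  C_33 = (0.75)(1.00) − (-0.20)(-0.30) = 0.6900
det(I−A) = Σ_j (I−A)_1j·C_1j = (0.75)(0.5950) + (-0.20)(0.2100) + (-0.05)(0.1050) = 0.3990
adj(I−A) = Cᵀ =
  [ 0.5950   0.1575   0.1100]
  [ 0.2100   0.5250   0.2400]
  [ 0.1050   0.2625   0.6900]
(I − A)⁻¹ = adj(I−A) / det(I−A) ≈
  [   1.4912     0.3947     0.2757]
  [   0.5263     1.3158     0.6015]
  [   0.2632     0.6579     1.7293]
Δx = (I − A)⁻¹ Δd with Δd having +20 in the Utilities component and 0 elsewhere.
So Δx_T = L_TU · (+20), where L_TU = adj(I−A)_TU / det(I−A) = 0.1575 / 0.3990.
Δx_T = 0.1575 × (+20) / 0.3990 = 3.15 / 0.3990 ≈ 7.89.

Δx_T = 7.89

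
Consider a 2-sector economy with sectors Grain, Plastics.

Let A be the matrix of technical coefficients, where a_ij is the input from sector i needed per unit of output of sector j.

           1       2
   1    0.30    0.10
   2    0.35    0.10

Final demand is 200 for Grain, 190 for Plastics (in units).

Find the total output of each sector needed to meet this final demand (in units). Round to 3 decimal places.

I − A =
  [   0.70    -0.10]
  [  -0.35     0.90]
det(I−A) = (0.70)(0.90) − (-0.10)(-0.35) = 0.5950
adj(I−A) = [[0.90, 0.10], [0.35, 0.70]]
(I − A)⁻¹ = adj(I−A) / det(I−A) ≈
  [   1.5126     0.1681]
  [   0.5882     1.1765]
x = (I − A)⁻¹ d = adj(I−A)·d / det(I−A), with det(I−A) = 0.5950:
  x_1 = (0.90·200 + 0.10·190) / 0.5950 = 199.00 / 0.5950 ≈ 334.454
  x_2 = (0.35·200 + 0.70·190) / 0.5950 = 203.00 / 0.5950 ≈ 341.176

x_1 = 334.454, x_2 = 341.176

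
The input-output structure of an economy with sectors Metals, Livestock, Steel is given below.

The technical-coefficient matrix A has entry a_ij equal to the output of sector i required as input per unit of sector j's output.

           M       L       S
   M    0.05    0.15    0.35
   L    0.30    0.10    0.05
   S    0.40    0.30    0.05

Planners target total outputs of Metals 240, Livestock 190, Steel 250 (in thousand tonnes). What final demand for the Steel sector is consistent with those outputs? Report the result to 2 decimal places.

I − A =
  [   0.95    -0.15    -0.35]
  [  -0.30     0.90    -0.05]
  [  -0.40    -0.30     0.95]
d = (I − A) x:
  d_M = (+0.95)·240 + (-0.15)·190 + (-0.35)·250 = 112.00
  d_L = (-0.30)·240 + (+0.90)·190 + (-0.05)·250 = 86.50
  d_S = (-0.40)·240 + (-0.30)·190 + (+0.95)·250 = 84.50

d_S = 84.50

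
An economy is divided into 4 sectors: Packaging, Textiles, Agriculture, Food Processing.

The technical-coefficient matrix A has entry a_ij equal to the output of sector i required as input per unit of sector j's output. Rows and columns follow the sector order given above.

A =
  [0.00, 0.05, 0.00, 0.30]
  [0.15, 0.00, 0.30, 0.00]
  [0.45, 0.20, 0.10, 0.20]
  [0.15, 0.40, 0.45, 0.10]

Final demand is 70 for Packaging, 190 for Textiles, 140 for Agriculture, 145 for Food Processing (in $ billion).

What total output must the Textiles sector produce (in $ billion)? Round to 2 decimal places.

x_T = 390.74

I − A =
  [   1.00    -0.05     0.00    -0.30]
  [  -0.15     1.00    -0.30     0.00]
  [  -0.45    -0.20     0.90    -0.20]
  [  -0.15    -0.40    -0.45     0.90]
Compute the cofactors C_ij = (−1)^(i+j)·(3×3 minor ij) of I−A; the adjugate is their transpose:
adj(I−A) = Cᵀ =
  [ 0.642000   0.171000   0.184500   0.255000]
  [ 0.238500   0.618750   0.276750   0.141000]
  [ 0.474000   0.326750   0.830250   0.342500]
  [ 0.450000   0.466875   0.568875   0.826500]
det(I−A) = Σ_j (I−A)_1j·C_1j = (1.00)(0.642000) + (-0.05)(0.238500) + (0.00)(0.474000) + (-0.30)(0.450000) = 0.495075
(I − A)⁻¹ = adj(I−A) / det(I−A) ≈
  [   1.2968     0.3454     0.3727     0.5151]
  [   0.4817     1.2498     0.5590     0.2848]
  [   0.9574     0.6600     1.6770     0.6918]
  [   0.9090     0.9430     1.1491     1.6694]
x = (I − A)⁻¹ d = adj(I−A)·d / det(I−A), with det(I−A) = 0.495075:
  x_P = (0.642000·70 + 0.171000·190 + 0.184500·140 + 0.255000·145) / 0.495075 = 140.235 / 0.495075 ≈ 283.26
  x_T = (0.238500·70 + 0.618750·190 + 0.276750·140 + 0.141000·145) / 0.495075 = 193.4475 / 0.495075 ≈ 390.74
  x_A = (0.474000·70 + 0.326750·190 + 0.830250·140 + 0.342500·145) / 0.495075 = 261.16 / 0.495075 ≈ 527.52
  x_F = (0.450000·70 + 0.466875·190 + 0.568875·140 + 0.826500·145) / 0.495075 = 319.69125 / 0.495075 ≈ 645.74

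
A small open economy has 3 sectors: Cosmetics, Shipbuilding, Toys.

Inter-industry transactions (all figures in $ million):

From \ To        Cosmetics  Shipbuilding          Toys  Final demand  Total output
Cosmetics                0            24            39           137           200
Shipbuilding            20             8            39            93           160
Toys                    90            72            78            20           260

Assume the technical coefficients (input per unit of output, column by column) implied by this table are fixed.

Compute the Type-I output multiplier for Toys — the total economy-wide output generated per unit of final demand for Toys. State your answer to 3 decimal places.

Technical coefficients a_ij = z_ij / X_j:
  a_CC = 0/200 = 0.00, a_SC = 20/200 = 0.10, a_TC = 90/200 = 0.45
  a_CS = 24/160 = 0.15, a_SS = 8/160 = 0.05, a_TS = 72/160 = 0.45
  a_CT = 39/260 = 0.15, a_ST = 39/260 = 0.15, a_TT = 78/260 = 0.30
I − A =
  [   1.00    -0.15    -0.15]
  [  -0.10     0.95    -0.15]
  [  -0.45    -0.45     0.70]
Cofactors of I−A, C_ij = (−1)^(i+j)·(minor ij) (rows/columns in the sector order above):
  C_11 = (0.95)(0.70) − (-0.15)(-0.45) = 0.5975
  C_12 = −[(-0.10)(0.70) − (-0.15)(-0.45)] = 0.1375
  C_13 = (-0.10)(-0.45) − (0.95)(-0.45) = 0.4725
  C_21 = −[(-0.15)(0.70) − (-0.15)(-0.45)] = 0.1725
  C_22 = (1.00)(0.70) − (-0.15)(-0.45) = 0.6325
  C_23 = −[(1.00)(-0.45) − (-0.15)(-0.45)] = 0.5175
  C_31 = (-0.15)(-0.15) − (-0.15)(0.95) = 0.1650
  C_32 = −[(1.00)(-0.15) − (-0.15)(-0.10)] = 0.1650
  C_33 = (1.00)(0.95) − (-0.15)(-0.10) = 0.9350
det(I−A) = Σ_j (I−A)_1j·C_1j = (1.00)(0.5975) + (-0.15)(0.1375) + (-0.15)(0.4725) = 0.5060
adj(I−A) = Cᵀ =
  [ 0.5975   0.1725   0.1650]
  [ 0.1375   0.6325   0.1650]
  [ 0.4725   0.5175   0.9350]
(I − A)⁻¹ = adj(I−A) / det(I−A) ≈
  [   1.1808     0.3409     0.3261]
  [   0.2717     1.2500     0.3261]
  [   0.9338     1.0227     1.8478]
The output multiplier for sector j is the column-j sum of the Leontief inverse (I − A)⁻¹ = adj(I−A) / det(I−A).
Column T of adj(I−A): (0.1650, 0.1650, 0.9350); det(I−A) = 0.5060.
m_T = (0.1650 + 0.1650 + 0.9350) / 0.5060 = 1.265 / 0.5060 = 2.500.

m_T = 2.500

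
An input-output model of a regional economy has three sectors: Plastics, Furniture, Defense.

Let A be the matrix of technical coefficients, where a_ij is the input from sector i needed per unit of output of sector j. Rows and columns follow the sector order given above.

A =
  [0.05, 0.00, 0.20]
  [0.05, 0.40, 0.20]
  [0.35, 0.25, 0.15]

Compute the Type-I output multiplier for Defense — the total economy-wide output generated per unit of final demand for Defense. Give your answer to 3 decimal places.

m_3 = 2.268

I − A =
  [   0.95     0.00    -0.20]
  [  -0.05     0.60    -0.20]
  [  -0.35    -0.25     0.85]
Cofactors of I−A, C_ij = (−1)^(i+j)·(minor ij) (rows/columns in the sector order above):
  C_11 = (0.60)(0.85) − (-0.20)(-0.25) = 0.4600
  C_12 = −[(-0.05)(0.85) − (-0.20)(-0.35)] = 0.1125
  C_13 = (-0.05)(-0.25) − (0.60)(-0.35) = 0.2225
  C_21 = −[(0.00)(0.85) − (-0.20)(-0.25)] = 0.0500
  C_22 = (0.95)(0.85) − (-0.20)(-0.35) = 0.7375
  C_23 = −[(0.95)(-0.25) − (0.00)(-0.35)] = 0.2375
  C_31 = (0.00)(-0.20) − (-0.20)(0.60) = 0.1200
  C_32 = −[(0.95)(-0.20) − (-0.20)(-0.05)] = 0.2000
  C_33 = (0.95)(0.60) − (0.00)(-0.05) = 0.5700
det(I−A) = Σ_j (I−A)_1j·C_1j = (0.95)(0.4600) + (0.00)(0.1125) + (-0.20)(0.2225) = 0.3925
adj(I−A) = Cᵀ =
  [ 0.4600   0.0500   0.1200]
  [ 0.1125   0.7375   0.2000]
  [ 0.2225   0.2375   0.5700]
(I − A)⁻¹ = adj(I−A) / det(I−A) ≈
  [   1.1720     0.1274     0.3057]
  [   0.2866     1.8790     0.5096]
  [   0.5669     0.6051     1.4522]
The output multiplier for sector j is the column-j sum of the Leontief inverse (I − A)⁻¹ = adj(I−A) / det(I−A).
Column 3 of adj(I−A): (0.1200, 0.2000, 0.5700); det(I−A) = 0.3925.
m_3 = (0.1200 + 0.2000 + 0.5700) / 0.3925 = 0.89 / 0.3925 ≈ 2.268.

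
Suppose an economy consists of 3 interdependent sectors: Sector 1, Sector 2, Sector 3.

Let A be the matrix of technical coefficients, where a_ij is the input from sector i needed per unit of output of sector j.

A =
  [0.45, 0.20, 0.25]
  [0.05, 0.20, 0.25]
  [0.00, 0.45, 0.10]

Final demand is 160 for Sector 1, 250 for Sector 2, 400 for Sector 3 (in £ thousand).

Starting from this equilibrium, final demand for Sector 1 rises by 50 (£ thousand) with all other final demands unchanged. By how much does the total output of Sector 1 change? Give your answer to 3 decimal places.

I − A =
  [   0.55    -0.20    -0.25]
  [  -0.05     0.80    -0.25]
  [   0.00    -0.45     0.90]
Cofactors of I−A, C_ij = (−1)^(i+j)·(minor ij) (rows/columns in the sector order above):
  C_11 = (0.80)(0.90) − (-0.25)(-0.45) = 0.6075
  C_12 = −[(-0.05)(0.90) − (-0.25)(0.00)] = 0.0450
  C_13 = (-0.05)(-0.45) − (0.80)(0.00) = 0.0225
  C_21 = −[(-0.20)(0.90) − (-0.25)(-0.45)] = 0.2925
  C_22 = (0.55)(0.90) − (-0.25)(0.00) = 0.4950
  C_23 = −[(0.55)(-0.45) − (-0.20)(0.00)] = 0.2475
  C_31 = (-0.20)(-0.25) − (-0.25)(0.80) = 0.2500
  C_32 = −[(0.55)(-0.25) − (-0.25)(-0.05)] = 0.1500
  C_33 = (0.55)(0.80) − (-0.20)(-0.05) = 0.4300
det(I−A) = Σ_j (I−A)_1j·C_1j = (0.55)(0.6075) + (-0.20)(0.0450) + (-0.25)(0.0225) = 0.3195
adj(I−A) = Cᵀ =
  [ 0.6075   0.2925   0.2500]
  [ 0.0450   0.4950   0.1500]
  [ 0.0225   0.2475   0.4300]
(I − A)⁻¹ = adj(I−A) / det(I−A) ≈
  [   1.9014     0.9155     0.7825]
  [   0.1408     1.5493     0.4695]
  [   0.0704     0.7746     1.3459]
Δx = (I − A)⁻¹ Δd with Δd having +50 in the Sector 1 component and 0 elsewhere.
So Δx_1 = L_11 · (+50), where L_11 = adj(I−A)_11 / det(I−A) = 0.6075 / 0.3195.
Δx_1 = 0.6075 × (+50) / 0.3195 = 30.375 / 0.3195 ≈ 95.070.

Δx_1 = 95.070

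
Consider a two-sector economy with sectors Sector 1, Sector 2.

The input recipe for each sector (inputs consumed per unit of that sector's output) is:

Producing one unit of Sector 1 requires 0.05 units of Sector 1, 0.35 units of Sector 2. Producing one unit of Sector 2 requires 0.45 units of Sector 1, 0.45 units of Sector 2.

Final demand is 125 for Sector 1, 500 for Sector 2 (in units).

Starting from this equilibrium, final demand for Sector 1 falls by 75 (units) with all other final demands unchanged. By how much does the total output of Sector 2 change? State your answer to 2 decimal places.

Δx_2 = -71.92

I − A =
  [   0.95    -0.45]
  [  -0.35     0.55]
det(I−A) = (0.95)(0.55) − (-0.45)(-0.35) = 0.3650
adj(I−A) = [[0.55, 0.45], [0.35, 0.95]]
(I − A)⁻¹ = adj(I−A) / det(I−A) ≈
  [   1.5068     1.2329]
  [   0.9589     2.6027]
Δx = (I − A)⁻¹ Δd with Δd having -75 in the Sector 1 component and 0 elsewhere.
So Δx_2 = L_21 · (-75), where L_21 = adj(I−A)_21 / det(I−A) = 0.35 / 0.3650.
Δx_2 = 0.35 × (-75) / 0.3650 = -26.25 / 0.3650 ≈ -71.92.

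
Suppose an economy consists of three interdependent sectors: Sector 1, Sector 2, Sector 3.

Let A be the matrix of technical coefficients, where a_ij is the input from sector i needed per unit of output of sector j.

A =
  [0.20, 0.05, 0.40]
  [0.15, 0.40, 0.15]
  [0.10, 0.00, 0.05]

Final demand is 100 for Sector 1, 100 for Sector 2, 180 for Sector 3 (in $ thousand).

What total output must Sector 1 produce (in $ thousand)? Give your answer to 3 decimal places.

x_1 = 250.634

I − A =
  [   0.80    -0.05    -0.40]
  [  -0.15     0.60    -0.15]
  [  -0.10     0.00     0.95]
Cofactors of I−A, C_ij = (−1)^(i+j)·(minor ij) (rows/columns in the sector order above):
  C_11 = (0.60)(0.95) − (-0.15)(0.00) = 0.5700
  C_12 = −[(-0.15)(0.95) − (-0.15)(-0.10)] = 0.1575
  C_13 = (-0.15)(0.00) − (0.60)(-0.10) = 0.0600
  C_21 = −[(-0.05)(0.95) − (-0.40)(0.00)] = 0.0475
  C_22 = (0.80)(0.95) − (-0.40)(-0.10) = 0.7200
  C_23 = −[(0.80)(0.00) − (-0.05)(-0.10)] = 0.0050
  C_31 = (-0.05)(-0.15) − (-0.40)(0.60) = 0.2475
  C_32 = −[(0.80)(-0.15) − (-0.40)(-0.15)] = 0.1800
  C_33 = (0.80)(0.60) − (-0.05)(-0.15) = 0.4725
det(I−A) = Σ_j (I−A)_1j·C_1j = (0.80)(0.5700) + (-0.05)(0.1575) + (-0.40)(0.0600) = 0.424125
adj(I−A) = Cᵀ =
  [ 0.5700   0.0475   0.2475]
  [ 0.1575   0.7200   0.1800]
  [ 0.0600   0.0050   0.4725]
(I − A)⁻¹ = adj(I−A) / det(I−A) ≈
  [   1.3439     0.1120     0.5836]
  [   0.3714     1.6976     0.4244]
  [   0.1415     0.0118     1.1141]
x = (I − A)⁻¹ d = adj(I−A)·d / det(I−A), with det(I−A) = 0.424125:
  x_1 = (0.5700·100 + 0.0475·100 + 0.2475·180) / 0.424125 = 106.30 / 0.424125 ≈ 250.634
  x_2 = (0.1575·100 + 0.7200·100 + 0.1800·180) / 0.424125 = 120.15 / 0.424125 ≈ 283.289
  x_3 = (0.0600·100 + 0.0050·100 + 0.4725·180) / 0.424125 = 91.55 / 0.424125 ≈ 215.856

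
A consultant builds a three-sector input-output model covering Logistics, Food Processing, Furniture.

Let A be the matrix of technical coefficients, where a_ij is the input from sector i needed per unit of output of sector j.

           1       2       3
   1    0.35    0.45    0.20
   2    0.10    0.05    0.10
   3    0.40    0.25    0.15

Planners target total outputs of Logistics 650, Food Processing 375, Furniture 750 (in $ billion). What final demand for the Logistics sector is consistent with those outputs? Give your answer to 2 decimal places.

I − A =
  [   0.65    -0.45    -0.20]
  [  -0.10     0.95    -0.10]
  [  -0.40    -0.25     0.85]
d = (I − A) x:
  d_1 = (+0.65)·650 + (-0.45)·375 + (-0.20)·750 = 103.75
  d_2 = (-0.10)·650 + (+0.95)·375 + (-0.10)·750 = 216.25
  d_3 = (-0.40)·650 + (-0.25)·375 + (+0.85)·750 = 283.75

d_1 = 103.75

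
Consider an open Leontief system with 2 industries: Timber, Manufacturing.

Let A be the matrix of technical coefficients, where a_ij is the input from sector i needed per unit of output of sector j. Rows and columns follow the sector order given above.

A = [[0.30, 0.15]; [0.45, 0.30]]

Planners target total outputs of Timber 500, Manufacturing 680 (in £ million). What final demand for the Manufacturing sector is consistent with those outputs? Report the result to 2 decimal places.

d_M = 251.00

I − A =
  [   0.70    -0.15]
  [  -0.45     0.70]
d = (I − A) x:
  d_T = (+0.70)·500 + (-0.15)·680 = 248.00
  d_M = (-0.45)·500 + (+0.70)·680 = 251.00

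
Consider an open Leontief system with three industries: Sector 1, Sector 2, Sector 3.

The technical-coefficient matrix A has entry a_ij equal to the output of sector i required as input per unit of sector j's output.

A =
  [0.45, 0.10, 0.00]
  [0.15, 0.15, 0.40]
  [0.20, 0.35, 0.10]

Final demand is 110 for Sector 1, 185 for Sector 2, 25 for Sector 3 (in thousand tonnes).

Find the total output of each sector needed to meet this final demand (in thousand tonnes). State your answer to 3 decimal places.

x_1 = 268.115, x_2 = 374.631, x_3 = 233.049

I − A =
  [   0.55    -0.10     0.00]
  [  -0.15     0.85    -0.40]
  [  -0.20    -0.35     0.90]
Cofactors of I−A, C_ij = (−1)^(i+j)·(minor ij) (rows/columns in the sector order above):
  C_11 = (0.85)(0.90) − (-0.40)(-0.35) = 0.6250
  C_12 = −[(-0.15)(0.90) − (-0.40)(-0.20)] = 0.2150
  C_13 = (-0.15)(-0.35) − (0.85)(-0.20) = 0.2225
  C_21 = −[(-0.10)(0.90) − (0.00)(-0.35)] = 0.0900
  C_22 = (0.55)(0.90) − (0.00)(-0.20) = 0.4950
  C_23 = −[(0.55)(-0.35) − (-0.10)(-0.20)] = 0.2125
  C_31 = (-0.10)(-0.40) − (0.00)(0.85) = 0.0400
  C_32 = −[(0.55)(-0.40) − (0.00)(-0.15)] = 0.2200
  C_33 = (0.55)(0.85) − (-0.10)(-0.15) = 0.4525
det(I−A) = Σ_j (I−A)_1j·C_1j = (0.55)(0.6250) + (-0.10)(0.2150) + (0.00)(0.2225) = 0.32225
adj(I−A) = Cᵀ =
  [ 0.6250   0.0900   0.0400]
  [ 0.2150   0.4950   0.2200]
  [ 0.2225   0.2125   0.4525]
(I − A)⁻¹ = adj(I−A) / det(I−A) ≈
  [   1.9395     0.2793     0.1241]
  [   0.6672     1.5361     0.6827]
  [   0.6905     0.6594     1.4042]
x = (I − A)⁻¹ d = adj(I−A)·d / det(I−A), with det(I−A) = 0.32225:
  x_1 = (0.6250·110 + 0.0900·185 + 0.0400·25) / 0.32225 = 86.40 / 0.32225 ≈ 268.115
  x_2 = (0.2150·110 + 0.4950·185 + 0.2200·25) / 0.32225 = 120.725 / 0.32225 ≈ 374.631
  x_3 = (0.2225·110 + 0.2125·185 + 0.4525·25) / 0.32225 = 75.10 / 0.32225 ≈ 233.049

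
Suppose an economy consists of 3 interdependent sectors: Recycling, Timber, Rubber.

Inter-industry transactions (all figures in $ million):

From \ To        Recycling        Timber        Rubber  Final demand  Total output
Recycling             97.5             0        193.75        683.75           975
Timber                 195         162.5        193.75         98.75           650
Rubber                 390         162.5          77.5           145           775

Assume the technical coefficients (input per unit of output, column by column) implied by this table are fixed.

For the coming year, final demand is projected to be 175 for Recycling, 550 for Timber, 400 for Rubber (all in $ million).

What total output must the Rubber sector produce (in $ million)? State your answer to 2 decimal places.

Technical coefficients a_ij = z_ij / X_j:
  a_11 = 97.5/975 = 0.10, a_21 = 195/975 = 0.20, a_31 = 390/975 = 0.40
  a_12 = 0/650 = 0.00, a_22 = 162.5/650 = 0.25, a_32 = 162.5/650 = 0.25
  a_13 = 193.75/775 = 0.25, a_23 = 193.75/775 = 0.25, a_33 = 77.5/775 = 0.10
I − A =
  [   0.90     0.00    -0.25]
  [  -0.20     0.75    -0.25]
  [  -0.40    -0.25     0.90]
Cofactors of I−A, C_ij = (−1)^(i+j)·(minor ij) (rows/columns in the sector order above):
  C_11 = (0.75)(0.90) − (-0.25)(-0.25) = 0.6125
  C_12 = −[(-0.20)(0.90) − (-0.25)(-0.40)] = 0.2800
  C_13 = (-0.20)(-0.25) − (0.75)(-0.40) = 0.3500
  C_21 = −[(0.00)(0.90) − (-0.25)(-0.25)] = 0.0625
  C_22 = (0.90)(0.90) − (-0.25)(-0.40) = 0.7100
  C_23 = −[(0.90)(-0.25) − (0.00)(-0.40)] = 0.2250
  C_31 = (0.00)(-0.25) − (-0.25)(0.75) = 0.1875
  C_32 = −[(0.90)(-0.25) − (-0.25)(-0.20)] = 0.2750
  C_33 = (0.90)(0.75) − (0.00)(-0.20) = 0.6750
det(I−A) = Σ_j (I−A)_1j·C_1j = (0.90)(0.6125) + (0.00)(0.2800) + (-0.25)(0.3500) = 0.46375
adj(I−A) = Cᵀ =
  [ 0.6125   0.0625   0.1875]
  [ 0.2800   0.7100   0.2750]
  [ 0.3500   0.2250   0.6750]
(I − A)⁻¹ = adj(I−A) / det(I−A) ≈
  [   1.3208     0.1348     0.4043]
  [   0.6038     1.5310     0.5930]
  [   0.7547     0.4852     1.4555]
x = (I − A)⁻¹ d = adj(I−A)·d / det(I−A), with det(I−A) = 0.46375:
  x_1 = (0.6125·175 + 0.0625·550 + 0.1875·400) / 0.46375 = 216.5625 / 0.46375 ≈ 466.98
  x_2 = (0.2800·175 + 0.7100·550 + 0.2750·400) / 0.46375 = 549.50 / 0.46375 ≈ 1184.91
  x_3 = (0.3500·175 + 0.2250·550 + 0.6750·400) / 0.46375 = 455.00 / 0.46375 ≈ 981.13

x_3 = 981.13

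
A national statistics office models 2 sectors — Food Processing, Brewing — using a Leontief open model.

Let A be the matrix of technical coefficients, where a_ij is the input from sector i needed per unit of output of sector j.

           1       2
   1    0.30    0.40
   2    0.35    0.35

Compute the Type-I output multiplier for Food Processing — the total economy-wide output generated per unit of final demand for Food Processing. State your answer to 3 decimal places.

I − A =
  [   0.70    -0.40]
  [  -0.35     0.65]
det(I−A) = (0.70)(0.65) − (-0.40)(-0.35) = 0.3150
adj(I−A) = [[0.65, 0.40], [0.35, 0.70]]
(I − A)⁻¹ = adj(I−A) / det(I−A) ≈
  [   2.0635     1.2698]
  [   1.1111     2.2222]
The output multiplier for sector j is the column-j sum of the Leontief inverse (I − A)⁻¹ = adj(I−A) / det(I−A).
Column 1 of adj(I−A): (0.65, 0.35); det(I−A) = 0.3150.
m_1 = (0.65 + 0.35) / 0.3150 = 1.00 / 0.3150 ≈ 3.175.

m_1 = 3.175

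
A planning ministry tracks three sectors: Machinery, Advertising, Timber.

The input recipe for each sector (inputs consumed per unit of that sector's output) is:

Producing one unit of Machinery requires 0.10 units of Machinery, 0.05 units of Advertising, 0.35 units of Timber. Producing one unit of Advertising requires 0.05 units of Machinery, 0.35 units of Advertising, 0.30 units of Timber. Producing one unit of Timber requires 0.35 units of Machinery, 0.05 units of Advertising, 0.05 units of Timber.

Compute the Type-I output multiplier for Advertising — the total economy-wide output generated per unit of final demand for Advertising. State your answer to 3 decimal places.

m_A = 2.582

I − A =
  [   0.90    -0.05    -0.35]
  [  -0.05     0.65    -0.05]
  [  -0.35    -0.30     0.95]
Cofactors of I−A, C_ij = (−1)^(i+j)·(minor ij) (rows/columns in the sector order above):
  C_11 = (0.65)(0.95) − (-0.05)(-0.30) = 0.6025
  C_12 = −[(-0.05)(0.95) − (-0.05)(-0.35)] = 0.0650
  C_13 = (-0.05)(-0.30) − (0.65)(-0.35) = 0.2425
  C_21 = −[(-0.05)(0.95) − (-0.35)(-0.30)] = 0.1525
  C_22 = (0.90)(0.95) − (-0.35)(-0.35) = 0.7325
  C_23 = −[(0.90)(-0.30) − (-0.05)(-0.35)] = 0.2875
  C_31 = (-0.05)(-0.05) − (-0.35)(0.65) = 0.2300
  C_32 = −[(0.90)(-0.05) − (-0.35)(-0.05)] = 0.0625
  C_33 = (0.90)(0.65) − (-0.05)(-0.05) = 0.5825
det(I−A) = Σ_j (I−A)_1j·C_1j = (0.90)(0.6025) + (-0.05)(0.0650) + (-0.35)(0.2425) = 0.454125
adj(I−A) = Cᵀ =
  [ 0.6025   0.1525   0.2300]
  [ 0.0650   0.7325   0.0625]
  [ 0.2425   0.2875   0.5825]
(I − A)⁻¹ = adj(I−A) / det(I−A) ≈
  [   1.3267     0.3358     0.5065]
  [   0.1431     1.6130     0.1376]
  [   0.5340     0.6331     1.2827]
The output multiplier for sector j is the column-j sum of the Leontief inverse (I − A)⁻¹ = adj(I−A) / det(I−A).
Column A of adj(I−A): (0.1525, 0.7325, 0.2875); det(I−A) = 0.454125.
m_A = (0.1525 + 0.7325 + 0.2875) / 0.454125 = 1.1725 / 0.454125 ≈ 2.582.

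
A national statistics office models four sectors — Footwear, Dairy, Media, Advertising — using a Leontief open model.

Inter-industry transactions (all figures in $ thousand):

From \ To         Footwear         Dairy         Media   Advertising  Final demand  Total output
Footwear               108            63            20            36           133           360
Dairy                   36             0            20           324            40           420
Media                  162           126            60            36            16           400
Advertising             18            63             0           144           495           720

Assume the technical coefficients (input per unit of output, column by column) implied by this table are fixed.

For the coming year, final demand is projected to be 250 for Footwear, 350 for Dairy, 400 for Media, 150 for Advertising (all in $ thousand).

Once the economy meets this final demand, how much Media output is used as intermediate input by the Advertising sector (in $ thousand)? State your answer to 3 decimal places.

Technical coefficients a_ij = z_ij / X_j:
  a_FF = 108/360 = 0.30, a_DF = 36/360 = 0.10, a_MF = 162/360 = 0.45, a_AF = 18/360 = 0.05
  a_FD = 63/420 = 0.15, a_DD = 0/420 = 0.00, a_MD = 126/420 = 0.30, a_AD = 63/420 = 0.15
  a_FM = 20/400 = 0.05, a_DM = 20/400 = 0.05, a_MM = 60/400 = 0.15, a_AM = 0/400 = 0.00
  a_FA = 36/720 = 0.05, a_DA = 324/720 = 0.45, a_MA = 36/720 = 0.05, a_AA = 144/720 = 0.20
I − A =
  [   0.70    -0.15    -0.05    -0.05]
  [  -0.10     1.00    -0.05    -0.45]
  [  -0.45    -0.30     0.85    -0.05]
  [  -0.05    -0.15     0.00     0.80]
Compute the cofactors C_ij = (−1)^(i+j)·(3×3 minor ij) of I−A; the adjugate is their transpose:
adj(I−A) = Cᵀ =
  [ 0.610250   0.120750   0.043000   0.108750]
  [ 0.105250   0.455750   0.033000   0.265000]
  [ 0.363625   0.230250   0.494125   0.183125]
  [ 0.057875   0.093000   0.008875   0.544375]
det(I−A) = Σ_j (I−A)_1j·C_1j = (0.70)(0.610250) + (-0.15)(0.105250) + (-0.05)(0.363625) + (-0.05)(0.057875) = 0.3903125
(I − A)⁻¹ = adj(I−A) / det(I−A) ≈
  [   1.5635     0.3094     0.1102     0.2786]
  [   0.2697     1.1677     0.0845     0.6789]
  [   0.9316     0.5899     1.2660     0.4692]
  [   0.1483     0.2383     0.0227     1.3947]
First solve x = (I − A)⁻¹ d = adj(I−A)·d / det(I−A); in particular x_A = (0.057875·250 + 0.093000·350 + 0.008875·400 + 0.544375·150) / 0.3903125 = 132.225 / 0.3903125 ≈ 338.76701.
Intermediate flow from M to A: z_MA = a_MA · x_A = 0.05 × 132.225 / 0.3903125 = 6.61125 / 0.3903125 ≈ 16.938.

z_MA = 16.938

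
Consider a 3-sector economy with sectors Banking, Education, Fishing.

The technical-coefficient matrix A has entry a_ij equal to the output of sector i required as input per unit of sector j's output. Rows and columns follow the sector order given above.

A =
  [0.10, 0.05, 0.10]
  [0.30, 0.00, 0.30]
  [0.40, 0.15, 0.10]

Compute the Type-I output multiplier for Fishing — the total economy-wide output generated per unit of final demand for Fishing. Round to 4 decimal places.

m_F = 1.8427

I − A =
  [   0.90    -0.05    -0.10]
  [  -0.30     1.00    -0.30]
  [  -0.40    -0.15     0.90]
Cofactors of I−A, C_ij = (−1)^(i+j)·(minor ij) (rows/columns in the sector order above):
  C_11 = (1.00)(0.90) − (-0.30)(-0.15) = 0.8550
  C_12 = −[(-0.30)(0.90) − (-0.30)(-0.40)] = 0.3900
  C_13 = (-0.30)(-0.15) − (1.00)(-0.40) = 0.4450
  C_21 = −[(-0.05)(0.90) − (-0.10)(-0.15)] = 0.0600
  C_22 = (0.90)(0.90) − (-0.10)(-0.40) = 0.7700
  C_23 = −[(0.90)(-0.15) − (-0.05)(-0.40)] = 0.1550
  C_31 = (-0.05)(-0.30) − (-0.10)(1.00) = 0.1150
  C_32 = −[(0.90)(-0.30) − (-0.10)(-0.30)] = 0.3000
  C_33 = (0.90)(1.00) − (-0.05)(-0.30) = 0.8850
det(I−A) = Σ_j (I−A)_1j·C_1j = (0.90)(0.8550) + (-0.05)(0.3900) + (-0.10)(0.4450) = 0.7055
adj(I−A) = Cᵀ =
  [ 0.8550   0.0600   0.1150]
  [ 0.3900   0.7700   0.3000]
  [ 0.4450   0.1550   0.8850]
(I − A)⁻¹ = adj(I−A) / det(I−A) ≈
  [   1.21191     0.08505     0.16300]
  [   0.55280     1.09142     0.42523]
  [   0.63076     0.21970     1.25443]
The output multiplier for sector j is the column-j sum of the Leontief inverse (I − A)⁻¹ = adj(I−A) / det(I−A).
Column F of adj(I−A): (0.1150, 0.3000, 0.8850); det(I−A) = 0.7055.
m_F = (0.1150 + 0.3000 + 0.8850) / 0.7055 = 1.30 / 0.7055 ≈ 1.8427.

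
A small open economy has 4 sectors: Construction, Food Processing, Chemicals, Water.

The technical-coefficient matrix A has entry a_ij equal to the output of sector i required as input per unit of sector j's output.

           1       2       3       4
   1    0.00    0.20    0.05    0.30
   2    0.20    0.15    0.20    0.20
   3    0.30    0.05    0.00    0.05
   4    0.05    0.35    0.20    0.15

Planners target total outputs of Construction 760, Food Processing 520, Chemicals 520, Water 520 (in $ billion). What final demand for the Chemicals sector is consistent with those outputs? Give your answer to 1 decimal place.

I − A =
  [   1.00    -0.20    -0.05    -0.30]
  [  -0.20     0.85    -0.20    -0.20]
  [  -0.30    -0.05     1.00    -0.05]
  [  -0.05    -0.35    -0.20     0.85]
d = (I − A) x:
  d_1 = (+1.00)·760 + (-0.20)·520 + (-0.05)·520 + (-0.30)·520 = 474.0
  d_2 = (-0.20)·760 + (+0.85)·520 + (-0.20)·520 + (-0.20)·520 = 82.0
  d_3 = (-0.30)·760 + (-0.05)·520 + (+1.00)·520 + (-0.05)·520 = 240.0
  d_4 = (-0.05)·760 + (-0.35)·520 + (-0.20)·520 + (+0.85)·520 = 118.0

d_3 = 240.0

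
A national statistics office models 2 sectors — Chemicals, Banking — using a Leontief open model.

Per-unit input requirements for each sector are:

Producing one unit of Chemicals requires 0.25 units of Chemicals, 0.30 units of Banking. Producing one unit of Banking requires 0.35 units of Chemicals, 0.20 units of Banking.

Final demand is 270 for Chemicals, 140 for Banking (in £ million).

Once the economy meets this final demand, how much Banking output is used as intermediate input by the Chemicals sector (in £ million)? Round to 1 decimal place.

z_BC = 160.6

I − A =
  [   0.75    -0.35]
  [  -0.30     0.80]
det(I−A) = (0.75)(0.80) − (-0.35)(-0.30) = 0.4950
adj(I−A) = [[0.80, 0.35], [0.30, 0.75]]
(I − A)⁻¹ = adj(I−A) / det(I−A) ≈
  [   1.6162     0.7071]
  [   0.6061     1.5152]
First solve x = (I − A)⁻¹ d = adj(I−A)·d / det(I−A); in particular x_C = (0.80·270 + 0.35·140) / 0.4950 = 265.00 / 0.4950 ≈ 535.354.
Intermediate flow from B to C: z_BC = a_BC · x_C = 0.30 × 265.00 / 0.4950 = 79.50 / 0.4950 ≈ 160.6.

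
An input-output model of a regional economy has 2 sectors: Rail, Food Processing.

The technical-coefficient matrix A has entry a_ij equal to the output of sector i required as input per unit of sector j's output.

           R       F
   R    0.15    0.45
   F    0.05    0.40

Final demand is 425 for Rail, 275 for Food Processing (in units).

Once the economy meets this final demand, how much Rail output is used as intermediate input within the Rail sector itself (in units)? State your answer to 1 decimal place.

I − A =
  [   0.85    -0.45]
  [  -0.05     0.60]
det(I−A) = (0.85)(0.60) − (-0.45)(-0.05) = 0.4875
adj(I−A) = [[0.60, 0.45], [0.05, 0.85]]
(I − A)⁻¹ = adj(I−A) / det(I−A) ≈
  [   1.2308     0.9231]
  [   0.1026     1.7436]
First solve x = (I − A)⁻¹ d = adj(I−A)·d / det(I−A); in particular x_R = (0.60·425 + 0.45·275) / 0.4875 = 378.75 / 0.4875 ≈ 776.923.
Intermediate flow from R to R: z_RR = a_RR · x_R = 0.15 × 378.75 / 0.4875 = 56.8125 / 0.4875 ≈ 116.5.

z_RR = 116.5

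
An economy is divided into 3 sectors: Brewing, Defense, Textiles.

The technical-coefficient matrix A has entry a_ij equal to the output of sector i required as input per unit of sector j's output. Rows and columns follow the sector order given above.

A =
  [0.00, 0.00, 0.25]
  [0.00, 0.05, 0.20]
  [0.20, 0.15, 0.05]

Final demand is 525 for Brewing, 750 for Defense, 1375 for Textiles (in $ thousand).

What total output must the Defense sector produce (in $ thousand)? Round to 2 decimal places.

x_2 = 1176.97

I − A =
  [   1.00     0.00    -0.25]
  [   0.00     0.95    -0.20]
  [  -0.20    -0.15     0.95]
Cofactors of I−A, C_ij = (−1)^(i+j)·(minor ij) (rows/columns in the sector order above):
  C_11 = (0.95)(0.95) − (-0.20)(-0.15) = 0.8725
  C_12 = −[(0.00)(0.95) − (-0.20)(-0.20)] = 0.0400
  C_13 = (0.00)(-0.15) − (0.95)(-0.20) = 0.1900
  C_21 = −[(0.00)(0.95) − (-0.25)(-0.15)] = 0.0375
  C_22 = (1.00)(0.95) − (-0.25)(-0.20) = 0.9000
  C_23 = −[(1.00)(-0.15) − (0.00)(-0.20)] = 0.1500
  C_31 = (0.00)(-0.20) − (-0.25)(0.95) = 0.2375
  C_32 = −[(1.00)(-0.20) − (-0.25)(0.00)] = 0.2000
  C_33 = (1.00)(0.95) − (0.00)(0.00) = 0.9500
det(I−A) = Σ_j (I−A)_1j·C_1j = (1.00)(0.8725) + (0.00)(0.0400) + (-0.25)(0.1900) = 0.8250
adj(I−A) = Cᵀ =
  [ 0.8725   0.0375   0.2375]
  [ 0.0400   0.9000   0.2000]
  [ 0.1900   0.1500   0.9500]
(I − A)⁻¹ = adj(I−A) / det(I−A) ≈
  [   1.0576     0.0455     0.2879]
  [   0.0485     1.0909     0.2424]
  [   0.2303     0.1818     1.1515]
x = (I − A)⁻¹ d = adj(I−A)·d / det(I−A), with det(I−A) = 0.8250:
  x_1 = (0.8725·525 + 0.0375·750 + 0.2375·1375) / 0.8250 = 812.75 / 0.8250 ≈ 985.15
  x_2 = (0.0400·525 + 0.9000·750 + 0.2000·1375) / 0.8250 = 971.00 / 0.8250 ≈ 1176.97
  x_3 = (0.1900·525 + 0.1500·750 + 0.9500·1375) / 0.8250 = 1518.50 / 0.8250 ≈ 1840.61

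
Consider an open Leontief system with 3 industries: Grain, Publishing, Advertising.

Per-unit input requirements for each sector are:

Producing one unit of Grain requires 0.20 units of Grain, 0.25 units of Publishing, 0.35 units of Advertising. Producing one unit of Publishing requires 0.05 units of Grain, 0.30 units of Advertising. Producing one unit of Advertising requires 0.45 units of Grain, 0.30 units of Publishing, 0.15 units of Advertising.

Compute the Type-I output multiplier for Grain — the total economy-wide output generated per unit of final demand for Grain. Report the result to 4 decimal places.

m_1 = 3.7481

I − A =
  [   0.80    -0.05    -0.45]
  [  -0.25     1.00    -0.30]
  [  -0.35    -0.30     0.85]
Cofactors of I−A, C_ij = (−1)^(i+j)·(minor ij) (rows/columns in the sector order above):
  C_11 = (1.00)(0.85) − (-0.30)(-0.30) = 0.7600
  C_12 = −[(-0.25)(0.85) − (-0.30)(-0.35)] = 0.3175
  C_13 = (-0.25)(-0.30) − (1.00)(-0.35) = 0.4250
  C_21 = −[(-0.05)(0.85) − (-0.45)(-0.30)] = 0.1775
  C_22 = (0.80)(0.85) − (-0.45)(-0.35) = 0.5225
  C_23 = −[(0.80)(-0.30) − (-0.05)(-0.35)] = 0.2575
  C_31 = (-0.05)(-0.30) − (-0.45)(1.00) = 0.4650
  C_32 = −[(0.80)(-0.30) − (-0.45)(-0.25)] = 0.3525
  C_33 = (0.80)(1.00) − (-0.05)(-0.25) = 0.7875
det(I−A) = Σ_j (I−A)_1j·C_1j = (0.80)(0.7600) + (-0.05)(0.3175) + (-0.45)(0.4250) = 0.400875
adj(I−A) = Cᵀ =
  [ 0.7600   0.1775   0.4650]
  [ 0.3175   0.5225   0.3525]
  [ 0.4250   0.2575   0.7875]
(I − A)⁻¹ = adj(I−A) / det(I−A) ≈
  [   1.89585     0.44278     1.15996]
  [   0.79202     1.30340     0.87933]
  [   1.06018     0.64234     1.96445]
The output multiplier for sector j is the column-j sum of the Leontief inverse (I − A)⁻¹ = adj(I−A) / det(I−A).
Column 1 of adj(I−A): (0.7600, 0.3175, 0.4250); det(I−A) = 0.400875.
m_1 = (0.7600 + 0.3175 + 0.4250) / 0.400875 = 1.5025 / 0.400875 ≈ 3.7481.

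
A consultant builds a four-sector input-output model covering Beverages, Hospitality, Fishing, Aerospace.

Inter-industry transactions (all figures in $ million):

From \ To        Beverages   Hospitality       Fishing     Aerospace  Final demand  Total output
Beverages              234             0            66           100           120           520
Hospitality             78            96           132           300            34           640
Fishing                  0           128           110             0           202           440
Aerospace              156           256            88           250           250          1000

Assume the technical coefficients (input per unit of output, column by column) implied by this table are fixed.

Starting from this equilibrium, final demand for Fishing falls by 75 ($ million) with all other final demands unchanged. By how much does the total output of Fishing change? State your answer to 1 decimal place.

Technical coefficients a_ij = z_ij / X_j:
  a_BB = 234/520 = 0.45, a_HB = 78/520 = 0.15, a_FB = 0/520 = 0.00, a_AB = 156/520 = 0.30
  a_BH = 0/640 = 0.00, a_HH = 96/640 = 0.15, a_FH = 128/640 = 0.20, a_AH = 256/640 = 0.40
  a_BF = 66/440 = 0.15, a_HF = 132/440 = 0.30, a_FF = 110/440 = 0.25, a_AF = 88/440 = 0.20
  a_BA = 100/1000 = 0.10, a_HA = 300/1000 = 0.30, a_FA = 0/1000 = 0.00, a_AA = 250/1000 = 0.25
I − A =
  [   0.55     0.00    -0.15    -0.10]
  [  -0.15     0.85    -0.30    -0.30]
  [   0.00    -0.20     0.75     0.00]
  [  -0.30    -0.40    -0.20     0.75]
Compute the cofactors C_ij = (−1)^(i+j)·(3×3 minor ij) of I−A; the adjugate is their transpose:
adj(I−A) = Cᵀ =
  [ 0.331125   0.056500   0.106625   0.066750]
  [ 0.151875   0.286875   0.181125   0.135000]
  [ 0.040500   0.076500   0.253125   0.036000]
  [ 0.224250   0.196000   0.206750   0.313125]
det(I−A) = Σ_j (I−A)_1j·C_1j = (0.55)(0.331125) + (0.00)(0.151875) + (-0.15)(0.040500) + (-0.10)(0.224250) = 0.15361875
(I − A)⁻¹ = adj(I−A) / det(I−A) ≈
  [   2.1555     0.3678     0.6941     0.4345]
  [   0.9886     1.8674     1.1791     0.8788]
  [   0.2636     0.4980     1.6477     0.2343]
  [   1.4598     1.2759     1.3459     2.0383]
Δx = (I − A)⁻¹ Δd with Δd having -75 in the Fishing component and 0 elsewhere.
So Δx_F = L_FF · (-75), where L_FF = adj(I−A)_FF / det(I−A) = 0.253125 / 0.15361875.
Δx_F = 0.253125 × (-75) / 0.15361875 = -18.984375 / 0.15361875 ≈ -123.6.

Δx_F = -123.6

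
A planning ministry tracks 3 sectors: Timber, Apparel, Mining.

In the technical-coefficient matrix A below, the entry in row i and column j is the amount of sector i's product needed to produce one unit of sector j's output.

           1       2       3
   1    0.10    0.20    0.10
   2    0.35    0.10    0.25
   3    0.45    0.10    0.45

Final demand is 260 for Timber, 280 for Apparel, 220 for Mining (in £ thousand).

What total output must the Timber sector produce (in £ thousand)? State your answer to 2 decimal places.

x_1 = 586.79

I − A =
  [   0.90    -0.20    -0.10]
  [  -0.35     0.90    -0.25]
  [  -0.45    -0.10     0.55]
Cofactors of I−A, C_ij = (−1)^(i+j)·(minor ij) (rows/columns in the sector order above):
  C_11 = (0.90)(0.55) − (-0.25)(-0.10) = 0.4700
  C_12 = −[(-0.35)(0.55) − (-0.25)(-0.45)] = 0.3050
  C_13 = (-0.35)(-0.10) − (0.90)(-0.45) = 0.4400
  C_21 = −[(-0.20)(0.55) − (-0.10)(-0.10)] = 0.1200
  C_22 = (0.90)(0.55) − (-0.10)(-0.45) = 0.4500
  C_23 = −[(0.90)(-0.10) − (-0.20)(-0.45)] = 0.1800
  C_31 = (-0.20)(-0.25) − (-0.10)(0.90) = 0.1400
  C_32 = −[(0.90)(-0.25) − (-0.10)(-0.35)] = 0.2600
  C_33 = (0.90)(0.90) − (-0.20)(-0.35) = 0.7400
det(I−A) = Σ_j (I−A)_1j·C_1j = (0.90)(0.4700) + (-0.20)(0.3050) + (-0.10)(0.4400) = 0.3180
adj(I−A) = Cᵀ =
  [ 0.4700   0.1200   0.1400]
  [ 0.3050   0.4500   0.2600]
  [ 0.4400   0.1800   0.7400]
(I − A)⁻¹ = adj(I−A) / det(I−A) ≈
  [   1.4780     0.3774     0.4403]
  [   0.9591     1.4151     0.8176]
  [   1.3836     0.5660     2.3270]
x = (I − A)⁻¹ d = adj(I−A)·d / det(I−A), with det(I−A) = 0.3180:
  x_1 = (0.4700·260 + 0.1200·280 + 0.1400·220) / 0.3180 = 186.60 / 0.3180 ≈ 586.79
  x_2 = (0.3050·260 + 0.4500·280 + 0.2600·220) / 0.3180 = 262.50 / 0.3180 ≈ 825.47
  x_3 = (0.4400·260 + 0.1800·280 + 0.7400·220) / 0.3180 = 327.60 / 0.3180 ≈ 1030.19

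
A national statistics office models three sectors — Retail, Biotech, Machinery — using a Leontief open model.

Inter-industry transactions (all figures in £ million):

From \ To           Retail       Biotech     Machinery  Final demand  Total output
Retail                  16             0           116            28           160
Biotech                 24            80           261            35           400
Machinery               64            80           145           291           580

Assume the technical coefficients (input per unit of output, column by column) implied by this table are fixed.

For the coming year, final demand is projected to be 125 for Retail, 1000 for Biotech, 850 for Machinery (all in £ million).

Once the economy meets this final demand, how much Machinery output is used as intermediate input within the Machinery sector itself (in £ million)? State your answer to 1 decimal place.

z_33 = 537.1

Technical coefficients a_ij = z_ij / X_j:
  a_11 = 16/160 = 0.10, a_21 = 24/160 = 0.15, a_31 = 64/160 = 0.40
  a_12 = 0/400 = 0.00, a_22 = 80/400 = 0.20, a_32 = 80/400 = 0.20
  a_13 = 116/580 = 0.20, a_23 = 261/580 = 0.45, a_33 = 145/580 = 0.25
I − A =
  [   0.90     0.00    -0.20]
  [  -0.15     0.80    -0.45]
  [  -0.40    -0.20     0.75]
Cofactors of I−A, C_ij = (−1)^(i+j)·(minor ij) (rows/columns in the sector order above):
  C_11 = (0.80)(0.75) − (-0.45)(-0.20) = 0.5100
  C_12 = −[(-0.15)(0.75) − (-0.45)(-0.40)] = 0.2925
  C_13 = (-0.15)(-0.20) − (0.80)(-0.40) = 0.3500
  C_21 = −[(0.00)(0.75) − (-0.20)(-0.20)] = 0.0400
  C_22 = (0.90)(0.75) − (-0.20)(-0.40) = 0.5950
  C_23 = −[(0.90)(-0.20) − (0.00)(-0.40)] = 0.1800
  C_31 = (0.00)(-0.45) − (-0.20)(0.80) = 0.1600
  C_32 = −[(0.90)(-0.45) − (-0.20)(-0.15)] = 0.4350
  C_33 = (0.90)(0.80) − (0.00)(-0.15) = 0.7200
det(I−A) = Σ_j (I−A)_1j·C_1j = (0.90)(0.5100) + (0.00)(0.2925) + (-0.20)(0.3500) = 0.3890
adj(I−A) = Cᵀ =
  [ 0.5100   0.0400   0.1600]
  [ 0.2925   0.5950   0.4350]
  [ 0.3500   0.1800   0.7200]
(I − A)⁻¹ = adj(I−A) / det(I−A) ≈
  [   1.3111     0.1028     0.4113]
  [   0.7519     1.5296     1.1183]
  [   0.8997     0.4627     1.8509]
First solve x = (I − A)⁻¹ d = adj(I−A)·d / det(I−A); in particular x_3 = (0.3500·125 + 0.1800·1000 + 0.7200·850) / 0.3890 = 835.75 / 0.3890 ≈ 2148.458.
Intermediate flow from 3 to 3: z_33 = a_33 · x_3 = 0.25 × 835.75 / 0.3890 = 208.9375 / 0.3890 ≈ 537.1.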